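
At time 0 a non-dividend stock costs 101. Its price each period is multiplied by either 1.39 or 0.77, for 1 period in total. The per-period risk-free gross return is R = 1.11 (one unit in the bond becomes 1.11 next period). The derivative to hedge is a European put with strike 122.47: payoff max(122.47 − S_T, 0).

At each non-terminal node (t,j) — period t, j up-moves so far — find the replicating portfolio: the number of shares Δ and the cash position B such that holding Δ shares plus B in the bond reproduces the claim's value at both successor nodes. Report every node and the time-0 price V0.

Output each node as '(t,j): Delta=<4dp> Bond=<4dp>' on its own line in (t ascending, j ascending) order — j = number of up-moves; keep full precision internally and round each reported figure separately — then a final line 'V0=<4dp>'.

(0,0): Delta=-0.7138 Bond=90.2833
V0=18.1866

Under the risk-neutral measure, an up-move has probability p* = (R−d)/(u−d) = 0.5484 and values discount at R = 1.11.
Payoff layer (t=1): V(1,0)=44.7000, V(1,1)=0.0000
Node (0,0) S=101.0000: V=(p*·0.0000+(1−p*)·44.7000)/1.11=18.1866; Δ=(0.0000−44.7000)/(140.3900−77.7700)=-0.7138; B=V−Δ·S=90.2833
Root portfolio cost Δ·101+B reproduces V0=18.1866.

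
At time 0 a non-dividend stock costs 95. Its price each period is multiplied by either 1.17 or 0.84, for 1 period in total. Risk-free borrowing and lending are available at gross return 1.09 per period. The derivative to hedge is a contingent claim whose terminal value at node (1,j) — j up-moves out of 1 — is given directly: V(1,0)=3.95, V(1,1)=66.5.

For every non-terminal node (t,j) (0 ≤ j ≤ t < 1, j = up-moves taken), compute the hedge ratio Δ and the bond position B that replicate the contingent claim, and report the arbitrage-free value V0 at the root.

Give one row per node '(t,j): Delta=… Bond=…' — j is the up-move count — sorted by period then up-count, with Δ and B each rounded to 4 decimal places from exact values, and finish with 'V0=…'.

Since d<R<u, set p* = (R−d)/(u−d) = 0.7576; price each node as the discounted p*-expectation of its children.
Terminal values V(1,·): V(1,0)=3.9500, V(1,1)=66.5000
Node (0,0) S=95.0000: V=(p*·66.5000+(1−p*)·3.9500)/1.09=47.0976; Δ=(66.5000−3.9500)/(111.1500−79.8000)=1.9952; B=V−Δ·S=-142.4479
Root portfolio cost Δ·95+B reproduces V0=47.0976.

(0,0): Delta=1.9952 Bond=-142.4479
V0=47.0976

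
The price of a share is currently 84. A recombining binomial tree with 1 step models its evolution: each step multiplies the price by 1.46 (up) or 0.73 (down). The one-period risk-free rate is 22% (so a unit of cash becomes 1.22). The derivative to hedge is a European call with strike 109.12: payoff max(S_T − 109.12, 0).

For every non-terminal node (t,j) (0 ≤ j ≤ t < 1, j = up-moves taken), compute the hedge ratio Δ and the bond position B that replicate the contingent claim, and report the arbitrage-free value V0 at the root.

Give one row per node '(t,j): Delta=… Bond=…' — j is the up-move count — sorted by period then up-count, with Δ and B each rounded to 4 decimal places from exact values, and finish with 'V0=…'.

(0,0): Delta=0.2205 Bond=-11.0820
V0=7.4386

Risk-neutral probability p* = (R−d)/(u−d) = (1.22−0.73)/(1.46−0.73) = 0.6712.
Terminal values V(1,·): V(1,0)=0.0000, V(1,1)=13.5200
Node (0,0) S=84.0000: V=(p*·13.5200+(1−p*)·0.0000)/1.22=7.4386; Δ=(13.5200−0.0000)/(122.6400−61.3200)=0.2205; B=V−Δ·S=-11.0820
Self-financing check: at every node Δ·S+B equals the discounted successor values.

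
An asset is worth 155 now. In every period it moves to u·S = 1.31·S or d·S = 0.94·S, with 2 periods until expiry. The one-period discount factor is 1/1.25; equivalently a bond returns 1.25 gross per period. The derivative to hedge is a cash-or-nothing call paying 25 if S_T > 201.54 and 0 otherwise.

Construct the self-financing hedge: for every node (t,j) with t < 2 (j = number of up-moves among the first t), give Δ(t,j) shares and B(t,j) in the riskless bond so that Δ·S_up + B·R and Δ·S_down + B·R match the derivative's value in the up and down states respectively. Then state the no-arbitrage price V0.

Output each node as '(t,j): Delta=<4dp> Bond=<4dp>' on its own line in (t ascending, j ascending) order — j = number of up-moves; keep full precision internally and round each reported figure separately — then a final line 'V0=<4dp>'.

Since d<R<u, set p* = (R−d)/(u−d) = 0.8378; price each node as the discounted p*-expectation of its children.
Terminal payoffs: V(2,0)=0.0000, V(2,1)=0.0000, V(2,2)=25.0000
  t=1,j=0: stock 145.7000 → up 190.8670 (V=0.0000), down 136.9580 (V=0.0000). Price 0.0000; hedge Δ=0.0000, bond B=0.0000.
  t=1,j=1: stock 203.0500 → up 265.9955 (V=25.0000), down 190.8670 (V=0.0000). Price 16.7568; hedge Δ=0.3328, bond B=-50.8108.
  t=0,j=0: stock 155.0000 → up 203.0500 (V=16.7568), down 145.7000 (V=0.0000). Price 11.2316; hedge Δ=0.2922, bond B=-34.0570.
The time-0 hedge costs 11.2316, which is the no-arbitrage price.

(0,0): Delta=0.2922 Bond=-34.0570
(1,0): Delta=0.0000 Bond=0.0000
(1,1): Delta=0.3328 Bond=-50.8108
V0=11.2316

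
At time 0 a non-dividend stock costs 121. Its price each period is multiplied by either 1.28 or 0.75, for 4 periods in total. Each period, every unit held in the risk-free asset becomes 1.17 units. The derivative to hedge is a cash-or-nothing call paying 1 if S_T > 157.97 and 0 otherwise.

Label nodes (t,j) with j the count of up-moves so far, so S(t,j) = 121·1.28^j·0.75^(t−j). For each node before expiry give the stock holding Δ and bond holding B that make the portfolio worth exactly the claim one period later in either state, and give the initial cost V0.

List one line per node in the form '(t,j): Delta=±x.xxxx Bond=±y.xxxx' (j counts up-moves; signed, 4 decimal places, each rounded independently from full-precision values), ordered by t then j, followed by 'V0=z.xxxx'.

Since d<R<u, set p* = (R−d)/(u−d) = 0.7925; price each node as the discounted p*-expectation of its children.
At expiry t=4: V(4,0)=0.0000, V(4,1)=0.0000, V(4,2)=0.0000, V(4,3)=1.0000, V(4,4)=1.0000
(3,0): S=51.0469. Δ = (V_up−V_dn)/(S_up−S_dn) = (0.0000−0.0000)/(65.3400−38.2852) = 0.0000. V = [p*·0.0000 + (1−p*)·0.0000]/1.17 = 0.0000. B = V − Δ·S = 0.0000.
(3,1): S=87.1200. Δ = (V_up−V_dn)/(S_up−S_dn) = (0.0000−0.0000)/(111.5136−65.3400) = 0.0000. V = [p*·0.0000 + (1−p*)·0.0000]/1.17 = 0.0000. B = V − Δ·S = 0.0000.
(3,2): S=148.6848. Δ = (V_up−V_dn)/(S_up−S_dn) = (1.0000−0.0000)/(190.3165−111.5136) = 0.0127. V = [p*·1.0000 + (1−p*)·0.0000]/1.17 = 0.6773. B = V − Δ·S = -1.2095.
(3,3): S=253.7554. Δ = (V_up−V_dn)/(S_up−S_dn) = (1.0000−1.0000)/(324.8069−190.3165) = 0.0000. V = [p*·1.0000 + (1−p*)·1.0000]/1.17 = 0.8547. B = V − Δ·S = 0.8547.
(2,0): S=68.0625. Δ = (V_up−V_dn)/(S_up−S_dn) = (0.0000−0.0000)/(87.1200−51.0469) = 0.0000. V = [p*·0.0000 + (1−p*)·0.0000]/1.17 = 0.0000. B = V − Δ·S = 0.0000.
(2,1): S=116.1600. Δ = (V_up−V_dn)/(S_up−S_dn) = (0.6773−0.0000)/(148.6848−87.1200) = 0.0110. V = [p*·0.6773 + (1−p*)·0.0000]/1.17 = 0.4587. B = V − Δ·S = -0.8192.
(2,2): S=198.2464. Δ = (V_up−V_dn)/(S_up−S_dn) = (0.8547−0.6773)/(253.7554−148.6848) = 0.0017. V = [p*·0.8547 + (1−p*)·0.6773]/1.17 = 0.6990. B = V − Δ·S = 0.3643.
(1,0): S=90.7500. Δ = (V_up−V_dn)/(S_up−S_dn) = (0.4587−0.0000)/(116.1600−68.0625) = 0.0095. V = [p*·0.4587 + (1−p*)·0.0000]/1.17 = 0.3107. B = V − Δ·S = -0.5548.
(1,1): S=154.8800. Δ = (V_up−V_dn)/(S_up−S_dn) = (0.6990−0.4587)/(198.2464−116.1600) = 0.0029. V = [p*·0.6990 + (1−p*)·0.4587]/1.17 = 0.5548. B = V − Δ·S = 0.1015.
(0,0): S=121.0000. Δ = (V_up−V_dn)/(S_up−S_dn) = (0.5548−0.3107)/(154.8800−90.7500) = 0.0038. V = [p*·0.5548 + (1−p*)·0.3107]/1.17 = 0.4309. B = V − Δ·S = -0.0297.
Each (Δ,B) replicates both successor values, so the strategy is self-financing and V0 is arbitrage-free.

(0,0): Delta=0.0038 Bond=-0.0297
(1,0): Delta=0.0095 Bond=-0.5548
(1,1): Delta=0.0029 Bond=0.1015
(2,0): Delta=0.0000 Bond=0.0000
(2,1): Delta=0.0110 Bond=-0.8192
(2,2): Delta=0.0017 Bond=0.3643
(3,0): Delta=0.0000 Bond=0.0000
(3,1): Delta=0.0000 Bond=0.0000
(3,2): Delta=0.0127 Bond=-1.2095
(3,3): Delta=0.0000 Bond=0.8547
V0=0.4309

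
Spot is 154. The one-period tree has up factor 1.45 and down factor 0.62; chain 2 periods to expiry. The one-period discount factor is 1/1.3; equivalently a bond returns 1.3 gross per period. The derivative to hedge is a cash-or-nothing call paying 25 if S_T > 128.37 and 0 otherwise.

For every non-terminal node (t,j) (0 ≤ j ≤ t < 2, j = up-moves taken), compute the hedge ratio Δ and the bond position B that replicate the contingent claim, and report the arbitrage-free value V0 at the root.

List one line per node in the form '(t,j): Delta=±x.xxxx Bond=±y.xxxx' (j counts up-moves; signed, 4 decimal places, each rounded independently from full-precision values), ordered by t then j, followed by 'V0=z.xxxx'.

(0,0): Delta=0.0272 Bond=10.1225
(1,0): Delta=0.3155 Bond=-14.3652
(1,1): Delta=0.0000 Bond=19.2308
V0=14.3098

No-arbitrage ⇒ martingale measure with p* = (R−d)/(u−d) = 0.8193.
Payoff layer (t=2): V(2,0)=0.0000, V(2,1)=25.0000, V(2,2)=25.0000
(1,0): S=95.4800. Δ = (V_up−V_dn)/(S_up−S_dn) = (25.0000−0.0000)/(138.4460−59.1976) = 0.3155. V = [p*·25.0000 + (1−p*)·0.0000]/1.3 = 15.7553. B = V − Δ·S = -14.3652.
(1,1): S=223.3000. Δ = (V_up−V_dn)/(S_up−S_dn) = (25.0000−25.0000)/(323.7850−138.4460) = 0.0000. V = [p*·25.0000 + (1−p*)·25.0000]/1.3 = 19.2308. B = V − Δ·S = 19.2308.
(0,0): S=154.0000. Δ = (V_up−V_dn)/(S_up−S_dn) = (19.2308−15.7553)/(223.3000−95.4800) = 0.0272. V = [p*·19.2308 + (1−p*)·15.7553]/1.3 = 14.3098. B = V − Δ·S = 10.1225.
The time-0 hedge costs 14.3098, which is the no-arbitrage price.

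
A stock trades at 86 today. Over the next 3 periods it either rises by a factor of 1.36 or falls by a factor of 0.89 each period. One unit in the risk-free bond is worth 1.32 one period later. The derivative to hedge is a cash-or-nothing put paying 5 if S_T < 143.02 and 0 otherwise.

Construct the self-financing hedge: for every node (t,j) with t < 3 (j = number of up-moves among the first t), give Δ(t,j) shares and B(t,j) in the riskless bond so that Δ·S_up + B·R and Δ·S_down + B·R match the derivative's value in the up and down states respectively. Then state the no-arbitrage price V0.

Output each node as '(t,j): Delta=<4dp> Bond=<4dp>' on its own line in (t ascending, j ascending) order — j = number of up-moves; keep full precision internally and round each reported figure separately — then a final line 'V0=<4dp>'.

(0,0): Delta=-0.0594 Bond=5.6197
(1,0): Delta=0.0000 Bond=2.8696
(1,1): Delta=-0.0630 Bond=7.8411
(2,0): Delta=0.0000 Bond=3.7879
(2,1): Delta=0.0000 Bond=3.7879
(2,2): Delta=-0.0669 Bond=10.9607
V0=0.5092

Since d<R<u, set p* = (R−d)/(u−d) = 0.9149; price each node as the discounted p*-expectation of its children.
Terminal payoffs: V(3,0)=5.0000, V(3,1)=5.0000, V(3,2)=5.0000, V(3,3)=0.0000
(2,0): S=68.1206. Δ = (V_up−V_dn)/(S_up−S_dn) = (5.0000−5.0000)/(92.6440−60.6273) = 0.0000. V = [p*·5.0000 + (1−p*)·5.0000]/1.32 = 3.7879. B = V − Δ·S = 3.7879.
(2,1): S=104.0944. Δ = (V_up−V_dn)/(S_up−S_dn) = (5.0000−5.0000)/(141.5684−92.6440) = 0.0000. V = [p*·5.0000 + (1−p*)·5.0000]/1.32 = 3.7879. B = V − Δ·S = 3.7879.
(2,2): S=159.0656. Δ = (V_up−V_dn)/(S_up−S_dn) = (0.0000−5.0000)/(216.3292−141.5684) = -0.0669. V = [p*·0.0000 + (1−p*)·5.0000]/1.32 = 0.3224. B = V − Δ·S = 10.9607.
(1,0): S=76.5400. Δ = (V_up−V_dn)/(S_up−S_dn) = (3.7879−3.7879)/(104.0944−68.1206) = 0.0000. V = [p*·3.7879 + (1−p*)·3.7879]/1.32 = 2.8696. B = V − Δ·S = 2.8696.
(1,1): S=116.9600. Δ = (V_up−V_dn)/(S_up−S_dn) = (0.3224−3.7879)/(159.0656−104.0944) = -0.0630. V = [p*·0.3224 + (1−p*)·3.7879]/1.32 = 0.4677. B = V − Δ·S = 7.8411.
(0,0): S=86.0000. Δ = (V_up−V_dn)/(S_up−S_dn) = (0.4677−2.8696)/(116.9600−76.5400) = -0.0594. V = [p*·0.4677 + (1−p*)·2.8696]/1.32 = 0.5092. B = V − Δ·S = 5.6197.
Each (Δ,B) replicates both successor values, so the strategy is self-financing and V0 is arbitrage-free.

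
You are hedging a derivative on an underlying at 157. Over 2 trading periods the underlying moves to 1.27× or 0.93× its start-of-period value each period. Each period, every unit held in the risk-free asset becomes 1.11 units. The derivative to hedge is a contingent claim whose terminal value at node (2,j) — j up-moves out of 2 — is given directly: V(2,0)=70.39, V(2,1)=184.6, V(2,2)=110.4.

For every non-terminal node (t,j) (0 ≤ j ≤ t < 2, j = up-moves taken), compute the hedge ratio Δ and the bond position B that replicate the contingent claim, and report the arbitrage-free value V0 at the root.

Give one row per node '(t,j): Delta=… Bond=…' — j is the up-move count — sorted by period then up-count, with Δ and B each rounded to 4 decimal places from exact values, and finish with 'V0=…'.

(0,0): Delta=0.2441 Bond=74.0947
(1,0): Delta=2.3006 Bond=-218.0252
(1,1): Delta=-1.0945 Bond=349.1521
V0=112.4189

Since d<R<u, set p* = (R−d)/(u−d) = 0.5294; price each node as the discounted p*-expectation of its children.
At expiry t=2: V(2,0)=70.3900, V(2,1)=184.6000, V(2,2)=110.4000
(1,0): S=146.0100. Δ = (V_up−V_dn)/(S_up−S_dn) = (184.6000−70.3900)/(185.4327−135.7893) = 2.3006. V = [p*·184.6000 + (1−p*)·70.3900]/1.11 = 117.8866. B = V − Δ·S = -218.0252.
(1,1): S=199.3900. Δ = (V_up−V_dn)/(S_up−S_dn) = (110.4000−184.6000)/(253.2253−185.4327) = -1.0945. V = [p*·110.4000 + (1−p*)·184.6000]/1.11 = 130.9168. B = V − Δ·S = 349.1521.
(0,0): S=157.0000. Δ = (V_up−V_dn)/(S_up−S_dn) = (130.9168−117.8866)/(199.3900−146.0100) = 0.2441. V = [p*·130.9168 + (1−p*)·117.8866]/1.11 = 112.4189. B = V − Δ·S = 74.0947.
Self-financing check: at every node Δ·S+B equals the discounted successor values.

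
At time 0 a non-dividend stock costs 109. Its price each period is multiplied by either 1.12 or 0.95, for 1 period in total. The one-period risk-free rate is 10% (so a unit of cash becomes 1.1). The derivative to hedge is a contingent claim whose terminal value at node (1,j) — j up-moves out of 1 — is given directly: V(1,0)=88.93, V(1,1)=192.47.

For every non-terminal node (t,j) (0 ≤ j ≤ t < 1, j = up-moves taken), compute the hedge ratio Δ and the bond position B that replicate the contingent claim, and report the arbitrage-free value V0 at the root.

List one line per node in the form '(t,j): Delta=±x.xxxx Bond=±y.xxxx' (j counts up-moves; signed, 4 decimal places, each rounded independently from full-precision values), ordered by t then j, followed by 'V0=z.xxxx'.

(0,0): Delta=5.5877 Bond=-445.1599
V0=163.8989

The replicating-portfolio and risk-neutral prices coincide; use p* = (1.1−0.95)/(1.12−0.95) = 0.8824 for the latter.
At expiry t=1: V(1,0)=88.9300, V(1,1)=192.4700
Node (0,0) S=109.0000: V=(p*·192.4700+(1−p*)·88.9300)/1.1=163.8989; Δ=(192.4700−88.9300)/(122.0800−103.5500)=5.5877; B=V−Δ·S=-445.1599
Each (Δ,B) replicates both successor values, so the strategy is self-financing and V0 is arbitrage-free.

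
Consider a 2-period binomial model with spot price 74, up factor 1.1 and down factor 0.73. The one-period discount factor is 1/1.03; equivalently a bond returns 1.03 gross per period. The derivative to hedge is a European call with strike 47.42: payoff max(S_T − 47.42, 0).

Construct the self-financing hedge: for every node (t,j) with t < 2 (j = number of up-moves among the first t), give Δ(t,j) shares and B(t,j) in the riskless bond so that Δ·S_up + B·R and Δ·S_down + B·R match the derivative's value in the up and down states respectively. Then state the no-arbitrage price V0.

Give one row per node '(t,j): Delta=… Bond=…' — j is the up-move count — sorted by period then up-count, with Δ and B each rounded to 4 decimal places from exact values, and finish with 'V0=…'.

(0,0): Delta=0.9464 Bond=-40.4643
(1,0): Delta=0.6005 Bond=-22.9899
(1,1): Delta=1.0000 Bond=-46.0388
V0=29.5715

No-arbitrage ⇒ martingale measure with p* = (R−d)/(u−d) = 0.8108.
At expiry t=2: V(2,0)=0.0000, V(2,1)=12.0020, V(2,2)=42.1200
(1,0): S=54.0200. Δ = (V_up−V_dn)/(S_up−S_dn) = (12.0020−0.0000)/(59.4220−39.4346) = 0.6005. V = [p*·12.0020 + (1−p*)·0.0000]/1.03 = 9.4479. B = V − Δ·S = -22.9899.
(1,1): S=81.4000. Δ = (V_up−V_dn)/(S_up−S_dn) = (42.1200−12.0020)/(89.5400−59.4220) = 1.0000. V = [p*·42.1200 + (1−p*)·12.0020]/1.03 = 35.3612. B = V − Δ·S = -46.0388.
(0,0): S=74.0000. Δ = (V_up−V_dn)/(S_up−S_dn) = (35.3612−9.4479)/(81.4000−54.0200) = 0.9464. V = [p*·35.3612 + (1−p*)·9.4479]/1.03 = 29.5715. B = V − Δ·S = -40.4643.
Each (Δ,B) replicates both successor values, so the strategy is self-financing and V0 is arbitrage-free.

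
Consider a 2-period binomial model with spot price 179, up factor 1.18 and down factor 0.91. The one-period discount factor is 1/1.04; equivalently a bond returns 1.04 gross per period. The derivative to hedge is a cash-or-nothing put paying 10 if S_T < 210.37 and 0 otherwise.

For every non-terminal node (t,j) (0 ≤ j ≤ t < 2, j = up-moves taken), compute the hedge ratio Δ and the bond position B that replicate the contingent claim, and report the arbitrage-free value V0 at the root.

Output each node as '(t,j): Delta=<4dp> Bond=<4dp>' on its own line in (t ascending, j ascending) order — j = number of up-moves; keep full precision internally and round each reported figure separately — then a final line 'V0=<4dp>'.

(0,0): Delta=-0.0958 Bond=24.2490
(1,0): Delta=0.0000 Bond=9.6154
(1,1): Delta=-0.1753 Bond=42.0228
V0=7.1022

No-arbitrage ⇒ martingale measure with p* = (R−d)/(u−d) = 0.4815.
At expiry t=2: V(2,0)=10.0000, V(2,1)=10.0000, V(2,2)=0.0000
(1,0): S=162.8900. Δ = (V_up−V_dn)/(S_up−S_dn) = (10.0000−10.0000)/(192.2102−148.2299) = 0.0000. V = [p*·10.0000 + (1−p*)·10.0000]/1.04 = 9.6154. B = V − Δ·S = 9.6154.
(1,1): S=211.2200. Δ = (V_up−V_dn)/(S_up−S_dn) = (0.0000−10.0000)/(249.2396−192.2102) = -0.1753. V = [p*·0.0000 + (1−p*)·10.0000]/1.04 = 4.9858. B = V − Δ·S = 42.0228.
(0,0): S=179.0000. Δ = (V_up−V_dn)/(S_up−S_dn) = (4.9858−9.6154)/(211.2200−162.8900) = -0.0958. V = [p*·4.9858 + (1−p*)·9.6154]/1.04 = 7.1022. B = V − Δ·S = 24.2490.
Root portfolio cost Δ·179+B reproduces V0=7.1022.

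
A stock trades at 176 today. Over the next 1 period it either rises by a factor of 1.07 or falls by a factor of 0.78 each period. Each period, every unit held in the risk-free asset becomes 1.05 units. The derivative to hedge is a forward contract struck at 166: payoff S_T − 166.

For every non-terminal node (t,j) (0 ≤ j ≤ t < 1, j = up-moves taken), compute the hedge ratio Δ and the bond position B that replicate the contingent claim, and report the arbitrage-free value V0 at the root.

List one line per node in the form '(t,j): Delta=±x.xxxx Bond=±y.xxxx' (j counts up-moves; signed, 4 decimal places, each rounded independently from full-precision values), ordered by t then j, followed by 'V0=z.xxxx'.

Since d<R<u, set p* = (R−d)/(u−d) = 0.9310; price each node as the discounted p*-expectation of its children.
Terminal values V(1,·): V(1,0)=-28.7200, V(1,1)=22.3200
(0,0): S=176.0000. Δ = (V_up−V_dn)/(S_up−S_dn) = (22.3200−-28.7200)/(188.3200−137.2800) = 1.0000. V = [p*·22.3200 + (1−p*)·-28.7200]/1.05 = 17.9048. B = V − Δ·S = -158.0952.
Root portfolio cost Δ·176+B reproduces V0=17.9048.

(0,0): Delta=1.0000 Bond=-158.0952
V0=17.9048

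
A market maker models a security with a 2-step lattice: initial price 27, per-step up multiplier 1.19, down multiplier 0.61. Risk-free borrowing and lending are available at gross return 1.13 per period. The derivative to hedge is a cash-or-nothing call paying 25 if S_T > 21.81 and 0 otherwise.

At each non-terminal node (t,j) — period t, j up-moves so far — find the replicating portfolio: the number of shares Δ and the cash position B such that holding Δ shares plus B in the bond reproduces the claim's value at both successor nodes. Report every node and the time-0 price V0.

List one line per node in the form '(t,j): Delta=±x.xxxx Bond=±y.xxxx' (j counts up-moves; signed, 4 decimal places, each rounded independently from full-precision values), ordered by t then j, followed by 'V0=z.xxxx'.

(0,0): Delta=1.2666 Bond=-18.4612
(1,0): Delta=0.0000 Bond=0.0000
(1,1): Delta=1.3415 Bond=-23.2682
V0=15.7374

Under the risk-neutral measure, an up-move has probability p* = (R−d)/(u−d) = 0.8966 and values discount at R = 1.13.
Terminal values V(2,·): V(2,0)=0.0000, V(2,1)=0.0000, V(2,2)=25.0000
Node (1,0) S=16.4700: V=(p*·0.0000+(1−p*)·0.0000)/1.13=0.0000; Δ=(0.0000−0.0000)/(19.5993−10.0467)=0.0000; B=V−Δ·S=0.0000
Node (1,1) S=32.1300: V=(p*·25.0000+(1−p*)·0.0000)/1.13=19.8352; Δ=(25.0000−0.0000)/(38.2347−19.5993)=1.3415; B=V−Δ·S=-23.2682
Node (0,0) S=27.0000: V=(p*·19.8352+(1−p*)·0.0000)/1.13=15.7374; Δ=(19.8352−0.0000)/(32.1300−16.4700)=1.2666; B=V−Δ·S=-18.4612
Check: Δ(0,0)·S0 + B(0,0) = 15.7374 = V0.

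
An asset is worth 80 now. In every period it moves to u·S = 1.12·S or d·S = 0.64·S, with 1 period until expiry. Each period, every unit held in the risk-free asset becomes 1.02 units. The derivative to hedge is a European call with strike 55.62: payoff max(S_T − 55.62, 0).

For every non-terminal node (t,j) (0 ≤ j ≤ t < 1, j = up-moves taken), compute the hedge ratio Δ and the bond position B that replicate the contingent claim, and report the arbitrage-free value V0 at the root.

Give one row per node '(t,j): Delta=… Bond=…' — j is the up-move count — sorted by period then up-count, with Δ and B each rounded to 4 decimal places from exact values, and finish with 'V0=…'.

Risk-neutral probability p* = (R−d)/(u−d) = (1.02−0.64)/(1.12−0.64) = 0.7917.
Terminal values V(1,·): V(1,0)=0.0000, V(1,1)=33.9800
  t=0,j=0: stock 80.0000 → up 89.6000 (V=33.9800), down 51.2000 (V=0.0000). Price 26.3734; hedge Δ=0.8849, bond B=-44.4183.
Each (Δ,B) replicates both successor values, so the strategy is self-financing and V0 is arbitrage-free.

(0,0): Delta=0.8849 Bond=-44.4183
V0=26.3734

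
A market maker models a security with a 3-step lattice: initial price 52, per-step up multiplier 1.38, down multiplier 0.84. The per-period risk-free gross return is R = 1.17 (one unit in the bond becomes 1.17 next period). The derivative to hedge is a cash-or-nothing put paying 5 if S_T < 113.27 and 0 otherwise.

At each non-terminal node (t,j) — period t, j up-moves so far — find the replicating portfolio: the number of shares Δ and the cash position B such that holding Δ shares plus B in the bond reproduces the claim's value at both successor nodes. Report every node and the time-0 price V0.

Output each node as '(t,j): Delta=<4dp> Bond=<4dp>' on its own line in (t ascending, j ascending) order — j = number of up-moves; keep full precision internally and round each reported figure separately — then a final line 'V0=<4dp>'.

The replicating-portfolio and risk-neutral prices coincide; use p* = (1.17−0.84)/(1.38−0.84) = 0.6111 for the latter.
Payoff layer (t=3): V(3,0)=5.0000, V(3,1)=5.0000, V(3,2)=5.0000, V(3,3)=0.0000
Node (2,0) S=36.6912: V=(p*·5.0000+(1−p*)·5.0000)/1.17=4.2735; Δ=(5.0000−5.0000)/(50.6339−30.8206)=0.0000; B=V−Δ·S=4.2735
Node (2,1) S=60.2784: V=(p*·5.0000+(1−p*)·5.0000)/1.17=4.2735; Δ=(5.0000−5.0000)/(83.1842−50.6339)=0.0000; B=V−Δ·S=4.2735
Node (2,2) S=99.0288: V=(p*·0.0000+(1−p*)·5.0000)/1.17=1.6619; Δ=(0.0000−5.0000)/(136.6597−83.1842)=-0.0935; B=V−Δ·S=10.9212
Node (1,0) S=43.6800: V=(p*·4.2735+(1−p*)·4.2735)/1.17=3.6526; Δ=(4.2735−4.2735)/(60.2784−36.6912)=0.0000; B=V−Δ·S=3.6526
Node (1,1) S=71.7600: V=(p*·1.6619+(1−p*)·4.2735)/1.17=2.2885; Δ=(1.6619−4.2735)/(99.0288−60.2784)=-0.0674; B=V−Δ·S=7.1248
Node (0,0) S=52.0000: V=(p*·2.2885+(1−p*)·3.6526)/1.17=2.4094; Δ=(2.2885−3.6526)/(71.7600−43.6800)=-0.0486; B=V−Δ·S=4.9354
Root portfolio cost Δ·52+B reproduces V0=2.4094.

(0,0): Delta=-0.0486 Bond=4.9354
(1,0): Delta=0.0000 Bond=3.6526
(1,1): Delta=-0.0674 Bond=7.1248
(2,0): Delta=0.0000 Bond=4.2735
(2,1): Delta=0.0000 Bond=4.2735
(2,2): Delta=-0.0935 Bond=10.9212
V0=2.4094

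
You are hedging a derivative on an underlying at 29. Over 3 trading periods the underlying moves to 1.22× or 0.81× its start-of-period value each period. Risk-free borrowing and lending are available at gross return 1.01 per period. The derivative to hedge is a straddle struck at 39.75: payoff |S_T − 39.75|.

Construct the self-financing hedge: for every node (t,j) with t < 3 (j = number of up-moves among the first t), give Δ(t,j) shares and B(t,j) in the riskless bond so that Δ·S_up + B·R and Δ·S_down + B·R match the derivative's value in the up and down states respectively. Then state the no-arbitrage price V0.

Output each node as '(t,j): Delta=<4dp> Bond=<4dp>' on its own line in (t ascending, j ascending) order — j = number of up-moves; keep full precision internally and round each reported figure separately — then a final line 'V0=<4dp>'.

(0,0): Delta=-0.4935 Bond=26.8002
(1,0): Delta=-1.0000 Bond=38.9668
(1,1): Delta=-0.1403 Bond=14.5748
(2,0): Delta=-1.0000 Bond=39.3564
(2,1): Delta=-1.0000 Bond=39.3564
(2,2): Delta=0.4590 Bond=-11.1472
V0=12.4898

The replicating-portfolio and risk-neutral prices coincide; use p* = (1.01−0.81)/(1.22−0.81) = 0.4878 for the latter.
At expiry t=3: V(3,0)=24.3382, V(3,1)=16.5372, V(3,2)=4.7875, V(3,3)=12.9096
(2,0): S=19.0269. Δ = (V_up−V_dn)/(S_up−S_dn) = (16.5372−24.3382)/(23.2128−15.4118) = -1.0000. V = [p*·16.5372 + (1−p*)·24.3382]/1.01 = 20.3295. B = V − Δ·S = 39.3564.
(2,1): S=28.6578. Δ = (V_up−V_dn)/(S_up−S_dn) = (4.7875−16.5372)/(34.9625−23.2128) = -1.0000. V = [p*·4.7875 + (1−p*)·16.5372]/1.01 = 10.6986. B = V − Δ·S = 39.3564.
(2,2): S=43.1636. Δ = (V_up−V_dn)/(S_up−S_dn) = (12.9096−4.7875)/(52.6596−34.9625) = 0.4590. V = [p*·12.9096 + (1−p*)·4.7875]/1.01 = 8.6629. B = V − Δ·S = -11.1472.
(1,0): S=23.4900. Δ = (V_up−V_dn)/(S_up−S_dn) = (10.6986−20.3295)/(28.6578−19.0269) = -1.0000. V = [p*·10.6986 + (1−p*)·20.3295]/1.01 = 15.4768. B = V − Δ·S = 38.9668.
(1,1): S=35.3800. Δ = (V_up−V_dn)/(S_up−S_dn) = (8.6629−10.6986)/(43.1636−28.6578) = -0.1403. V = [p*·8.6629 + (1−p*)·10.6986]/1.01 = 9.6095. B = V − Δ·S = 14.5748.
(0,0): S=29.0000. Δ = (V_up−V_dn)/(S_up−S_dn) = (9.6095−15.4768)/(35.3800−23.4900) = -0.4935. V = [p*·9.6095 + (1−p*)·15.4768]/1.01 = 12.4898. B = V − Δ·S = 26.8002.
Root portfolio cost Δ·29+B reproduces V0=12.4898.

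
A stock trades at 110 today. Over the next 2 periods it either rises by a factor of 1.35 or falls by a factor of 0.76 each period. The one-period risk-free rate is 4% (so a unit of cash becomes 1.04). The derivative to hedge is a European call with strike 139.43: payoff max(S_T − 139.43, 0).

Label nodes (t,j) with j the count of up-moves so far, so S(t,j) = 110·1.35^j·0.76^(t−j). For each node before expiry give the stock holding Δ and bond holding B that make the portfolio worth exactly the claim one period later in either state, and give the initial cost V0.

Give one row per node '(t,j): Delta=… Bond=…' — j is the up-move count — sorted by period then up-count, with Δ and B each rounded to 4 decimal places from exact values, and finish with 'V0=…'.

(0,0): Delta=0.4292 Bond=-34.5025
(1,0): Delta=0.0000 Bond=0.0000
(1,1): Delta=0.6967 Bond=-75.6098
V0=12.7115

No-arbitrage ⇒ martingale measure with p* = (R−d)/(u−d) = 0.4746.
Terminal payoffs: V(2,0)=0.0000, V(2,1)=0.0000, V(2,2)=61.0450
Node (1,0) S=83.6000: V=(p*·0.0000+(1−p*)·0.0000)/1.04=0.0000; Δ=(0.0000−0.0000)/(112.8600−63.5360)=0.0000; B=V−Δ·S=0.0000
Node (1,1) S=148.5000: V=(p*·61.0450+(1−p*)·0.0000)/1.04=27.8563; Δ=(61.0450−0.0000)/(200.4750−112.8600)=0.6967; B=V−Δ·S=-75.6098
Node (0,0) S=110.0000: V=(p*·27.8563+(1−p*)·0.0000)/1.04=12.7115; Δ=(27.8563−0.0000)/(148.5000−83.6000)=0.4292; B=V−Δ·S=-34.5025
Root portfolio cost Δ·110+B reproduces V0=12.7115.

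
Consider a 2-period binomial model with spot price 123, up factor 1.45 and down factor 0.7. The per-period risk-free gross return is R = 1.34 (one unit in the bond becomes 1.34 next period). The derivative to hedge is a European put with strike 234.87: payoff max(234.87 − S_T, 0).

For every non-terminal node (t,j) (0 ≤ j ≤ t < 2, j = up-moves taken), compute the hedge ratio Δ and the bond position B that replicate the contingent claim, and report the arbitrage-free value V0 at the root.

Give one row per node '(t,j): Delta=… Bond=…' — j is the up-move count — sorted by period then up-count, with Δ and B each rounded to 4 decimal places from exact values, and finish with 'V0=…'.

(0,0): Delta=-0.8361 Bond=120.2742
(1,0): Delta=-1.0000 Bond=175.2761
(1,1): Delta=-0.8225 Bond=158.7425
V0=17.4294

Risk-neutral probability p* = (R−d)/(u−d) = (1.34−0.7)/(1.45−0.7) = 0.8533.
Terminal payoffs: V(2,0)=174.6000, V(2,1)=110.0250, V(2,2)=0.0000
(1,0): S=86.1000. Δ = (V_up−V_dn)/(S_up−S_dn) = (110.0250−174.6000)/(124.8450−60.2700) = -1.0000. V = [p*·110.0250 + (1−p*)·174.6000]/1.34 = 89.1761. B = V − Δ·S = 175.2761.
(1,1): S=178.3500. Δ = (V_up−V_dn)/(S_up−S_dn) = (0.0000−110.0250)/(258.6075−124.8450) = -0.8225. V = [p*·0.0000 + (1−p*)·110.0250]/1.34 = 12.0425. B = V − Δ·S = 158.7425.
(0,0): S=123.0000. Δ = (V_up−V_dn)/(S_up−S_dn) = (12.0425−89.1761)/(178.3500−86.1000) = -0.8361. V = [p*·12.0425 + (1−p*)·89.1761]/1.34 = 17.4294. B = V − Δ·S = 120.2742.
Check: Δ(0,0)·S0 + B(0,0) = 17.4294 = V0.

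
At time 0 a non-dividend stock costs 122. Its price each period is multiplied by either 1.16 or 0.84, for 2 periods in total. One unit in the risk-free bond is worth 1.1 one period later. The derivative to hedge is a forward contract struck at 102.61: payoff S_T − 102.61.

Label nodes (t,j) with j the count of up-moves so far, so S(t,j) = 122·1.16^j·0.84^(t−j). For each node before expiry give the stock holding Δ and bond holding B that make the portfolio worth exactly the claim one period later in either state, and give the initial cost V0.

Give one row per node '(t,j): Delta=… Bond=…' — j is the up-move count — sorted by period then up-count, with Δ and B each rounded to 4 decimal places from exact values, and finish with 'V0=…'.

Since d<R<u, set p* = (R−d)/(u−d) = 0.8125; price each node as the discounted p*-expectation of its children.
Terminal payoffs: V(2,0)=-16.5268, V(2,1)=16.2668, V(2,2)=61.5532
(1,0): S=102.4800. Δ = (V_up−V_dn)/(S_up−S_dn) = (16.2668−-16.5268)/(118.8768−86.0832) = 1.0000. V = [p*·16.2668 + (1−p*)·-16.5268]/1.1 = 9.1982. B = V − Δ·S = -93.2818.
(1,1): S=141.5200. Δ = (V_up−V_dn)/(S_up−S_dn) = (61.5532−16.2668)/(164.1632−118.8768) = 1.0000. V = [p*·61.5532 + (1−p*)·16.2668]/1.1 = 48.2382. B = V − Δ·S = -93.2818.
(0,0): S=122.0000. Δ = (V_up−V_dn)/(S_up−S_dn) = (48.2382−9.1982)/(141.5200−102.4800) = 1.0000. V = [p*·48.2382 + (1−p*)·9.1982]/1.1 = 37.1983. B = V − Δ·S = -84.8017.
Self-financing check: at every node Δ·S+B equals the discounted successor values.

(0,0): Delta=1.0000 Bond=-84.8017
(1,0): Delta=1.0000 Bond=-93.2818
(1,1): Delta=1.0000 Bond=-93.2818
V0=37.1983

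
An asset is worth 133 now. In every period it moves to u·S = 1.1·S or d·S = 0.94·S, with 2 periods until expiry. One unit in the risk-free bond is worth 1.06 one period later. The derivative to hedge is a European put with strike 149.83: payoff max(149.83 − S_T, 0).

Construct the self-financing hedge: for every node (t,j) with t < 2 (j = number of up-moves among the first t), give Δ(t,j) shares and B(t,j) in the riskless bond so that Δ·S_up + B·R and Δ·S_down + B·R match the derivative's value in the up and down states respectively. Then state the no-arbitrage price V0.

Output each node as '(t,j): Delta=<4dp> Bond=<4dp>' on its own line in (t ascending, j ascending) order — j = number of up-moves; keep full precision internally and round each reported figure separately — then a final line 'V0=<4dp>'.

Risk-neutral probability p* = (R−d)/(u−d) = (1.06−0.94)/(1.1−0.94) = 0.7500.
At expiry t=2: V(2,0)=32.3112, V(2,1)=12.3080, V(2,2)=0.0000
Node (1,0) S=125.0200: V=(p*·12.3080+(1−p*)·32.3112)/1.06=16.3291; Δ=(12.3080−32.3112)/(137.5220−117.5188)=-1.0000; B=V−Δ·S=141.3491
Node (1,1) S=146.3000: V=(p*·0.0000+(1−p*)·12.3080)/1.06=2.9028; Δ=(0.0000−12.3080)/(160.9300−137.5220)=-0.5258; B=V−Δ·S=79.8278
Node (0,0) S=133.0000: V=(p*·2.9028+(1−p*)·16.3291)/1.06=5.9051; Δ=(2.9028−16.3291)/(146.3000−125.0200)=-0.6309; B=V−Δ·S=89.8190
Self-financing check: at every node Δ·S+B equals the discounted successor values.

(0,0): Delta=-0.6309 Bond=89.8190
(1,0): Delta=-1.0000 Bond=141.3491
(1,1): Delta=-0.5258 Bond=79.8278
V0=5.9051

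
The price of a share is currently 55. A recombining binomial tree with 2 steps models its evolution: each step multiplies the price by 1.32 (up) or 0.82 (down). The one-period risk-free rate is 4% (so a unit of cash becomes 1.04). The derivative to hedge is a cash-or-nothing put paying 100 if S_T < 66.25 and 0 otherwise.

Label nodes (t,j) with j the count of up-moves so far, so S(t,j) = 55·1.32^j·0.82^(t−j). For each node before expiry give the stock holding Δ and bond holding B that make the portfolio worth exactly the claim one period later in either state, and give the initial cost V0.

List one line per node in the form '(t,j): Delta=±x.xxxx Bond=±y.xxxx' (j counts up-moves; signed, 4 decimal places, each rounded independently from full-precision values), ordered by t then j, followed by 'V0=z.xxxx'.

(0,0): Delta=-1.5385 Bond=159.1716
(1,0): Delta=0.0000 Bond=96.1538
(1,1): Delta=-2.7548 Bond=253.8462
V0=74.5562

The replicating-portfolio and risk-neutral prices coincide; use p* = (1.04−0.82)/(1.32−0.82) = 0.4400 for the latter.
Terminal values V(2,·): V(2,0)=100.0000, V(2,1)=100.0000, V(2,2)=0.0000
Node (1,0) S=45.1000: V=(p*·100.0000+(1−p*)·100.0000)/1.04=96.1538; Δ=(100.0000−100.0000)/(59.5320−36.9820)=0.0000; B=V−Δ·S=96.1538
Node (1,1) S=72.6000: V=(p*·0.0000+(1−p*)·100.0000)/1.04=53.8462; Δ=(0.0000−100.0000)/(95.8320−59.5320)=-2.7548; B=V−Δ·S=253.8462
Node (0,0) S=55.0000: V=(p*·53.8462+(1−p*)·96.1538)/1.04=74.5562; Δ=(53.8462−96.1538)/(72.6000−45.1000)=-1.5385; B=V−Δ·S=159.1716
Self-financing check: at every node Δ·S+B equals the discounted successor values.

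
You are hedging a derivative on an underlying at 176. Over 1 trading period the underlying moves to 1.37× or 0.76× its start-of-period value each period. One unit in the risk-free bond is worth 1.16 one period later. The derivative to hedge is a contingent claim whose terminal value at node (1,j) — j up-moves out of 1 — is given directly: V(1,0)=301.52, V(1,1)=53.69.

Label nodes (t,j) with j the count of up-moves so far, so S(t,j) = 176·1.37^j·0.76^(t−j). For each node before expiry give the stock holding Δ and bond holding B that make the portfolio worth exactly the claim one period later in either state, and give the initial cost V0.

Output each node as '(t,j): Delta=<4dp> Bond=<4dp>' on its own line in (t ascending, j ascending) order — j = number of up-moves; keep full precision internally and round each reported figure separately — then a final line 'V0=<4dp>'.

(0,0): Delta=-2.3084 Bond=526.1136
V0=119.8349

Since d<R<u, set p* = (R−d)/(u−d) = 0.6557; price each node as the discounted p*-expectation of its children.
Terminal values V(1,·): V(1,0)=301.5200, V(1,1)=53.6900
Node (0,0) S=176.0000: V=(p*·53.6900+(1−p*)·301.5200)/1.16=119.8349; Δ=(53.6900−301.5200)/(241.1200−133.7600)=-2.3084; B=V−Δ·S=526.1136
Self-financing check: at every node Δ·S+B equals the discounted successor values.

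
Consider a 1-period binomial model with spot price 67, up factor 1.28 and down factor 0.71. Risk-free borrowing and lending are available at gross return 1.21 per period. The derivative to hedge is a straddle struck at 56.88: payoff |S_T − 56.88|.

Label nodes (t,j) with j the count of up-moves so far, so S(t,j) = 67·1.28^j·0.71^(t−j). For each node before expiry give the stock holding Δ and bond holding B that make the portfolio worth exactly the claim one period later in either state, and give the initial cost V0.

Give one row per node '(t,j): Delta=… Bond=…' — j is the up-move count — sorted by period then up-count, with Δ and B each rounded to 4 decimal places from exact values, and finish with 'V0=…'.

(0,0): Delta=0.5124 Bond=-12.4518
V0=21.8815

Under the risk-neutral measure, an up-move has probability p* = (R−d)/(u−d) = 0.8772 and values discount at R = 1.21.
Terminal values V(1,·): V(1,0)=9.3100, V(1,1)=28.8800
  t=0,j=0: stock 67.0000 → up 85.7600 (V=28.8800), down 47.5700 (V=9.3100). Price 21.8815; hedge Δ=0.5124, bond B=-12.4518.
Root portfolio cost Δ·67+B reproduces V0=21.8815.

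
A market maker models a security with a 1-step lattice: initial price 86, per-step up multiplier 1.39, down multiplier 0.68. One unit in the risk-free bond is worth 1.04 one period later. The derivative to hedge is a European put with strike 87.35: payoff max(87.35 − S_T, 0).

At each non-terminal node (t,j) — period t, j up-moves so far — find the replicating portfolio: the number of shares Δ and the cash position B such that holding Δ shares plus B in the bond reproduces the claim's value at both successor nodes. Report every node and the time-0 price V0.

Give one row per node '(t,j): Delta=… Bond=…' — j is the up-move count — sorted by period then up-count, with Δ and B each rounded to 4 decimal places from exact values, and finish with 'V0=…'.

(0,0): Delta=-0.4728 Bond=54.3463
V0=13.6843

Under the risk-neutral measure, an up-move has probability p* = (R−d)/(u−d) = 0.5070 and values discount at R = 1.04.
Terminal payoffs: V(1,0)=28.8700, V(1,1)=0.0000
Node (0,0) S=86.0000: V=(p*·0.0000+(1−p*)·28.8700)/1.04=13.6843; Δ=(0.0000−28.8700)/(119.5400−58.4800)=-0.4728; B=V−Δ·S=54.3463
Check: Δ(0,0)·S0 + B(0,0) = 13.6843 = V0.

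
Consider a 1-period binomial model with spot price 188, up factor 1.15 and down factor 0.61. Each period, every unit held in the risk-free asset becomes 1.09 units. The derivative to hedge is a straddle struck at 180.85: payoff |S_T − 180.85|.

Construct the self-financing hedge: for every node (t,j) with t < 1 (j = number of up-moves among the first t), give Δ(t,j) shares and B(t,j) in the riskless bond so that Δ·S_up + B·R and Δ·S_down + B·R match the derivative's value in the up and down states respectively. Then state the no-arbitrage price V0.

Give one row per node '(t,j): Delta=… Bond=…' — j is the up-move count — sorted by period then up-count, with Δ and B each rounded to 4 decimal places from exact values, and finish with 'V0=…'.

Risk-neutral probability p* = (R−d)/(u−d) = (1.09−0.61)/(1.15−0.61) = 0.8889.
Payoff layer (t=1): V(1,0)=66.1700, V(1,1)=35.3500
Node (0,0) S=188.0000: V=(p*·35.3500+(1−p*)·66.1700)/1.09=35.5729; Δ=(35.3500−66.1700)/(216.2000−114.6800)=-0.3036; B=V−Δ·S=92.6470
Root portfolio cost Δ·188+B reproduces V0=35.5729.

(0,0): Delta=-0.3036 Bond=92.6470
V0=35.5729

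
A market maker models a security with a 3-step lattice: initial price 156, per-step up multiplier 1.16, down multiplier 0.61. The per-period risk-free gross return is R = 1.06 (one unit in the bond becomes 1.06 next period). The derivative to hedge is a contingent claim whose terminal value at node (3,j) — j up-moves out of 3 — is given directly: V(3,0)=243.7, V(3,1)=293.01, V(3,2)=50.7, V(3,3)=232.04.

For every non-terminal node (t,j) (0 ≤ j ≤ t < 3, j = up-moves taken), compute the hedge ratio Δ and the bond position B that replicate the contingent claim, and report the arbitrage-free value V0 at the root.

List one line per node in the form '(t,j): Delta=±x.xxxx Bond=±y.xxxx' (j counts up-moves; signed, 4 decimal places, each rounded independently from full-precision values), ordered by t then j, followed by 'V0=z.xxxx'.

(0,0): Delta=0.5283 Bond=61.0282
(1,0): Delta=-3.4119 Bond=439.6425
(1,1): Delta=0.9887 Bond=-18.6329
(2,0): Delta=1.5445 Bond=178.3120
(2,1): Delta=-3.9911 Bond=529.9564
(2,2): Delta=1.5707 Bond=-141.9081
V0=143.4431

No-arbitrage ⇒ martingale measure with p* = (R−d)/(u−d) = 0.8182.
Payoff layer (t=3): V(3,0)=243.7000, V(3,1)=293.0100, V(3,2)=50.7000, V(3,3)=232.0400
Node (2,0) S=58.0476: V=(p*·293.0100+(1−p*)·243.7000)/1.06=267.9666; Δ=(293.0100−243.7000)/(67.3352−35.4090)=1.5445; B=V−Δ·S=178.3120
Node (2,1) S=110.3856: V=(p*·50.7000+(1−p*)·293.0100)/1.06=89.3928; Δ=(50.7000−293.0100)/(128.0473−67.3352)=-3.9911; B=V−Δ·S=529.9564
Node (2,2) S=209.9136: V=(p*·232.0400+(1−p*)·50.7000)/1.06=187.8010; Δ=(232.0400−50.7000)/(243.4998−128.0473)=1.5707; B=V−Δ·S=-141.9081
Node (1,0) S=95.1600: V=(p*·89.3928+(1−p*)·267.9666)/1.06=114.9630; Δ=(89.3928−267.9666)/(110.3856−58.0476)=-3.4119; B=V−Δ·S=439.6425
Node (1,1) S=180.9600: V=(p*·187.8010+(1−p*)·89.3928)/1.06=160.2912; Δ=(187.8010−89.3928)/(209.9136−110.3856)=0.9887; B=V−Δ·S=-18.6329
Node (0,0) S=156.0000: V=(p*·160.2912+(1−p*)·114.9630)/1.06=143.4431; Δ=(160.2912−114.9630)/(180.9600−95.1600)=0.5283; B=V−Δ·S=61.0282
Each (Δ,B) replicates both successor values, so the strategy is self-financing and V0 is arbitrage-free.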